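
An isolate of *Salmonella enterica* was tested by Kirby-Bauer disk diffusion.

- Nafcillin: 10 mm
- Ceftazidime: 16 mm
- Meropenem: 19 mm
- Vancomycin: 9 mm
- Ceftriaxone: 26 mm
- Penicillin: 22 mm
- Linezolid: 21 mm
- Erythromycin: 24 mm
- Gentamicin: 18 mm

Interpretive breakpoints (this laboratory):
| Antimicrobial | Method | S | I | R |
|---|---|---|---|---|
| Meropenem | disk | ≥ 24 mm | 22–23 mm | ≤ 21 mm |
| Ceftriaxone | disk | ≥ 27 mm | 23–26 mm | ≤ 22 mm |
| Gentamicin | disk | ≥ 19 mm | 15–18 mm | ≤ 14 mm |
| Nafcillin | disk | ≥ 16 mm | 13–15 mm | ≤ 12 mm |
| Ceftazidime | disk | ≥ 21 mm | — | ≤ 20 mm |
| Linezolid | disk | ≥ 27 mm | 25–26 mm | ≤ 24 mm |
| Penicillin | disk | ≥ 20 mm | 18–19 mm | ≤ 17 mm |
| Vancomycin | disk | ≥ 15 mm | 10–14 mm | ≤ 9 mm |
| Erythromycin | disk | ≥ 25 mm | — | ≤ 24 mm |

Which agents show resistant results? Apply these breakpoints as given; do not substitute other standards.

Nafcillin: 10 mm is ≤ 12 mm → R
Ceftazidime (16 mm) ≤ 20 mm → resistant
Meropenem: 19 mm is ≤ 21 mm — Resistant
Vancomycin (9 mm) ≤ 9 mm ⇒ resistant
Ceftriaxone 26 mm: in 23–26 mm — intermediate
Penicillin (22 mm) ≥ 20 mm — S
Linezolid (21 mm) ≤ 24 mm → R
Erythromycin: 24 mm is ≤ 24 mm → Resistant
Gentamicin: 18 mm is in 15–18 mm — intermediate

nafcillin, ceftazidime, meropenem, vancomycin, linezolid, erythromycin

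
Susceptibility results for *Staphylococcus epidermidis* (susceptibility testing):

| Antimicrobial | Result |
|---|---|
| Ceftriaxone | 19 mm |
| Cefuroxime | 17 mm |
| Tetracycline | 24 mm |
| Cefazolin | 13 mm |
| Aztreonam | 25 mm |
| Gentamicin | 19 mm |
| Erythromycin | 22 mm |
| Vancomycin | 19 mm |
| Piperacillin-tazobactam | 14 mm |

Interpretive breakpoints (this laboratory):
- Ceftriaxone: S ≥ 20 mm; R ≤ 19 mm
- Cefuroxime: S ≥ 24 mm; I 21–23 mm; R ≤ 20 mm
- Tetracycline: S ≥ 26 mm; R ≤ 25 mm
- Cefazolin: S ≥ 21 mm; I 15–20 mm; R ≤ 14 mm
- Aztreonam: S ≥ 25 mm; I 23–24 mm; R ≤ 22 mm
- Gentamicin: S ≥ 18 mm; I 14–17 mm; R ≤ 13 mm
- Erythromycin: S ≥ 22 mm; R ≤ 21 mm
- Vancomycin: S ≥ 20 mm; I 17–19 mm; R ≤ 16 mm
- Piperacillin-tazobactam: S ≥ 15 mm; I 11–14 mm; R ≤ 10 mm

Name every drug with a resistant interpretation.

ceftriaxone, cefuroxime, tetracycline, cefazolin

Ceftriaxone (19 mm) ≤ 19 mm ⇒ Resistant
Cefuroxime (17 mm) ≤ 20 mm ⇒ R
Tetracycline (24 mm) ≤ 25 mm ⇒ Resistant
Cefazolin: 13 mm is ≤ 14 mm — Resistant
Aztreonam 25 mm: ≥ 25 mm ⇒ susceptible
Gentamicin 19 mm: ≥ 18 mm → Susceptible
Erythromycin (22 mm) ≥ 22 mm — S
Vancomycin 19 mm: in 17–19 mm — I
Piperacillin-tazobactam (14 mm) in 11–14 mm → I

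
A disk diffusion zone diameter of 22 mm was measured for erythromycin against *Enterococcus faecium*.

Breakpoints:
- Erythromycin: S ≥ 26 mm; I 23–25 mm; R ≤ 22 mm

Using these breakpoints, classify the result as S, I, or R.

R

Erythromycin 22 mm: ≤ 22 mm — R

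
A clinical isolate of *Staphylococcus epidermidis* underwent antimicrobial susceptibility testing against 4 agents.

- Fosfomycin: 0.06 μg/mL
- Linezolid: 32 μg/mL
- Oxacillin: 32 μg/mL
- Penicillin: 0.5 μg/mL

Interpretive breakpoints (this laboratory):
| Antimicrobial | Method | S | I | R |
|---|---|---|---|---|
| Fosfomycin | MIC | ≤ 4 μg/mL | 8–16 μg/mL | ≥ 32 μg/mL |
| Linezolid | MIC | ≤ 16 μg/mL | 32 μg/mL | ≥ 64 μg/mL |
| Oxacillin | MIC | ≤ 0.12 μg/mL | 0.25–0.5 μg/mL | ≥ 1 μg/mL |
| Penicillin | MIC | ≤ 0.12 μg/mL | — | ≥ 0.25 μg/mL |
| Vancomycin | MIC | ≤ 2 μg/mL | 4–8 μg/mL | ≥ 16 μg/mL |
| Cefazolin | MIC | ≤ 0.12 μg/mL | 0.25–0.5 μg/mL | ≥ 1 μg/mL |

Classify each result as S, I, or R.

Fosfomycin (0.06 μg/mL) ≤ 4 μg/mL — susceptible
Linezolid: 32 μg/mL is = 32 μg/mL → intermediate
Oxacillin: 32 μg/mL is ≥ 1 μg/mL → Resistant
Penicillin 0.5 μg/mL: ≥ 0.25 μg/mL ⇒ Resistant

S, I, R, R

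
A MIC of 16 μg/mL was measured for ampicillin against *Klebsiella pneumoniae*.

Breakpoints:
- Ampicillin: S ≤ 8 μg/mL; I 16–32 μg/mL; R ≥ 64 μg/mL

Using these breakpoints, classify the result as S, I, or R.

Ampicillin (16 μg/mL) in 16–32 μg/mL ⇒ Intermediate

I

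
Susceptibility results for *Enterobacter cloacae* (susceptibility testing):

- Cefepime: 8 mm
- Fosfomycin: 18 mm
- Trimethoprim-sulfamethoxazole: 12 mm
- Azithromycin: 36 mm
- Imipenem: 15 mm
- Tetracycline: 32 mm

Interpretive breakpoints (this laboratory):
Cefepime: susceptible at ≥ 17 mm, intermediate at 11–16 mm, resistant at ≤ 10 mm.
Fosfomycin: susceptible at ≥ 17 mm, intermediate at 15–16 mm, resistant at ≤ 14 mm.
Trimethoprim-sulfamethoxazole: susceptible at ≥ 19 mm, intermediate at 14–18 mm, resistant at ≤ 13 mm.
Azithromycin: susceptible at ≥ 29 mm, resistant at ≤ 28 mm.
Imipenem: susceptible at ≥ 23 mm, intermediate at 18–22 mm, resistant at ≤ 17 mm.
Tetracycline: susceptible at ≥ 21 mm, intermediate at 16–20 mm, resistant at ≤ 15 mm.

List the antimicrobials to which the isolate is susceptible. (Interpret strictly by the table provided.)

Cefepime (8 mm) ≤ 10 mm — R
Fosfomycin (18 mm) ≥ 17 mm ⇒ S
Trimethoprim-sulfamethoxazole (12 mm) ≤ 13 mm — resistant
Azithromycin 36 mm: ≥ 29 mm → susceptible
Imipenem: 15 mm is ≤ 17 mm — resistant
Tetracycline: 32 mm is ≥ 21 mm ⇒ Susceptible

fosfomycin, azithromycin, tetracycline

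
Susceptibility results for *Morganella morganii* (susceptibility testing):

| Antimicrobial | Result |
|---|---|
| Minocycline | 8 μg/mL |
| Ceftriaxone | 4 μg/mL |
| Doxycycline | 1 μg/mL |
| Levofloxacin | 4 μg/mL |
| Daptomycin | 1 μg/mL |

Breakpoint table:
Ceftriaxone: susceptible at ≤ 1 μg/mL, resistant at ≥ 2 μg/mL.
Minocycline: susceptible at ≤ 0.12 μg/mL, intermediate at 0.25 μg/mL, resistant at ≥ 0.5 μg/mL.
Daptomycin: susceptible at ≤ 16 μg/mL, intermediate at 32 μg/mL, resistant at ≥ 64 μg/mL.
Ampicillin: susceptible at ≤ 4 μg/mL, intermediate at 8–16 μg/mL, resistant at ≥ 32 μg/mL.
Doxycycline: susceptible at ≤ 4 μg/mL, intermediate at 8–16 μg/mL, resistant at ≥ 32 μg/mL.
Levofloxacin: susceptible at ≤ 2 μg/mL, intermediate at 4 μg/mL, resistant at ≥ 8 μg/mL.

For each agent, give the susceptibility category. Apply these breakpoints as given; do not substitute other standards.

Minocycline 8 μg/mL: ≥ 0.5 μg/mL → resistant
Ceftriaxone (4 μg/mL) ≥ 2 μg/mL → Resistant
Doxycycline (1 μg/mL) ≤ 4 μg/mL — Susceptible
Levofloxacin (4 μg/mL) = 4 μg/mL ⇒ intermediate
Daptomycin 1 μg/mL: ≤ 16 μg/mL ⇒ susceptible

R, R, S, I, S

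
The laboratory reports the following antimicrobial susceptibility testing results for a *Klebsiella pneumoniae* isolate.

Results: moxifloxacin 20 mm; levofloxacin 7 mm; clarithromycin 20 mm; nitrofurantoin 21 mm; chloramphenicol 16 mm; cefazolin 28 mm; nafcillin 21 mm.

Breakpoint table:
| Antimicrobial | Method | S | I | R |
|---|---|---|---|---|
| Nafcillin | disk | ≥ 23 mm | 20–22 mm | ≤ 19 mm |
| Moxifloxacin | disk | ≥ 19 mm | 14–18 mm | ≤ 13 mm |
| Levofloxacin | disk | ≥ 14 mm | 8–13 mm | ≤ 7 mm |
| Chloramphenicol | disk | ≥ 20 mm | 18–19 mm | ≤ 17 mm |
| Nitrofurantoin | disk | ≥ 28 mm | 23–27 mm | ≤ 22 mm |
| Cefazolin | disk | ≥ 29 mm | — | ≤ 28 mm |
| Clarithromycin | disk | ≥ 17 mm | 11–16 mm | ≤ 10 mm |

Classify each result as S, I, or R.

Moxifloxacin (20 mm) ≥ 19 mm — S
Levofloxacin: 7 mm is ≤ 7 mm ⇒ Resistant
Clarithromycin 20 mm: ≥ 17 mm ⇒ susceptible
Nitrofurantoin: 21 mm is ≤ 22 mm ⇒ resistant
Chloramphenicol (16 mm) ≤ 17 mm ⇒ R
Cefazolin 28 mm: ≤ 28 mm → resistant
Nafcillin 21 mm: in 20–22 mm — Intermediate

S, R, S, R, R, R, I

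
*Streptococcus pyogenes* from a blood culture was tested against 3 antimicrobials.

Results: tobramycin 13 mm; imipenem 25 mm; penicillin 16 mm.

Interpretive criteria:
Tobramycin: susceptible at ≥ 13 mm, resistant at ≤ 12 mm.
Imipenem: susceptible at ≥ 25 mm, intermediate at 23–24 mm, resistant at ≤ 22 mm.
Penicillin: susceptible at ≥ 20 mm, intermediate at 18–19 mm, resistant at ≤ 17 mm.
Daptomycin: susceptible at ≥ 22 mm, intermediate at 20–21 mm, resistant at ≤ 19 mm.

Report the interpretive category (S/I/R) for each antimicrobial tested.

S, S, R

Tobramycin (13 mm) ≥ 13 mm → Susceptible
Imipenem (25 mm) ≥ 25 mm ⇒ S
Penicillin (16 mm) ≤ 17 mm → R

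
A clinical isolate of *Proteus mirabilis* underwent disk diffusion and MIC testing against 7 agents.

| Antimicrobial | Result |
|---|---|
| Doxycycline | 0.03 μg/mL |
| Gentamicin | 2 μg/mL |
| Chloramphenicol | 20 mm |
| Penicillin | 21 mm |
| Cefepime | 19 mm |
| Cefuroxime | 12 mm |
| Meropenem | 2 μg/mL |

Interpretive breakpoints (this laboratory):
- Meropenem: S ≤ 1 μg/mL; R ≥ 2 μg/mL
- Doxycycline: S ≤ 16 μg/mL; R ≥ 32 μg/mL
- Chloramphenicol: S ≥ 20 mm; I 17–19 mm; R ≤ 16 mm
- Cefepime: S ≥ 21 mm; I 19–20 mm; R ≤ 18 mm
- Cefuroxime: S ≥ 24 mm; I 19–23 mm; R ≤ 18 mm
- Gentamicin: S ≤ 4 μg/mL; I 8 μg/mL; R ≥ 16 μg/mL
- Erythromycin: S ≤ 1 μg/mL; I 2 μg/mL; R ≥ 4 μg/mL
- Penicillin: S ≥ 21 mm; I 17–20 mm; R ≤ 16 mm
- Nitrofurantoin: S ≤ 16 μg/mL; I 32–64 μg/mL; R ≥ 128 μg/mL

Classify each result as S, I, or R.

S, S, S, S, I, R, R

Doxycycline 0.03 μg/mL: ≤ 16 μg/mL — S
Gentamicin (2 μg/mL) ≤ 4 μg/mL → susceptible
Chloramphenicol 20 mm: ≥ 20 mm — S
Penicillin: 21 mm is ≥ 21 mm — Susceptible
Cefepime 19 mm: in 19–20 mm ⇒ intermediate
Cefuroxime: 12 mm is ≤ 18 mm → R
Meropenem (2 μg/mL) ≥ 2 μg/mL — Resistant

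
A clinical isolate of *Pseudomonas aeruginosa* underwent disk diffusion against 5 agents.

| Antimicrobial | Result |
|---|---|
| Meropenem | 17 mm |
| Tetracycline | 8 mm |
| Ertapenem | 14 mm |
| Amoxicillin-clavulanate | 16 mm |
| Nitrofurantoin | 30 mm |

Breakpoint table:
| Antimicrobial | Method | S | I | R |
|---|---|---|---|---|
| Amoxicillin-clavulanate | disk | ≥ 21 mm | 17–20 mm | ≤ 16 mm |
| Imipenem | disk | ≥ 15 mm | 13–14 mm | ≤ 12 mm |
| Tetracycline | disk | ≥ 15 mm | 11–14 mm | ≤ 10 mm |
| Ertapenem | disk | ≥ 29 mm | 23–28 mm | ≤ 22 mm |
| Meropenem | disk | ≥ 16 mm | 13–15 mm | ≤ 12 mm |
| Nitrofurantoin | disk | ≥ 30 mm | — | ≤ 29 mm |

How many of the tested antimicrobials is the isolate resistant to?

3

Meropenem: 17 mm is ≥ 16 mm → Susceptible
Tetracycline (8 mm) ≤ 10 mm — resistant
Ertapenem: 14 mm is ≤ 22 mm ⇒ resistant
Amoxicillin-clavulanate 16 mm: ≤ 16 mm ⇒ Resistant
Nitrofurantoin (30 mm) ≥ 30 mm ⇒ S
Resistant: 3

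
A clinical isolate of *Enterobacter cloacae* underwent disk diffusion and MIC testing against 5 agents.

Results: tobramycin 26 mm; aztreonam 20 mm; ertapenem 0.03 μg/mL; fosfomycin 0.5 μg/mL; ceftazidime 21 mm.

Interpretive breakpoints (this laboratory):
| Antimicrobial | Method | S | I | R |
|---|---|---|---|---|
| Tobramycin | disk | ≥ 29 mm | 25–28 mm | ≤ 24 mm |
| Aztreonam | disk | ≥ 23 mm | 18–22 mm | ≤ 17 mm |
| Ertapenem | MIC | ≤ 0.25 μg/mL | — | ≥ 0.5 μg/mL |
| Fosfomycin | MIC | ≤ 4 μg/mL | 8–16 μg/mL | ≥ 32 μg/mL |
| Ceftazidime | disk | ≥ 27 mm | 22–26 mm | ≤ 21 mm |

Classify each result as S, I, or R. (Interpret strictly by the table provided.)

Tobramycin (26 mm) in 25–28 mm — Intermediate
Aztreonam: 20 mm is in 18–22 mm — intermediate
Ertapenem (0.03 μg/mL) ≤ 0.25 μg/mL — S
Fosfomycin 0.5 μg/mL: ≤ 4 μg/mL → susceptible
Ceftazidime: 21 mm is ≤ 21 mm — R

I, I, S, S, R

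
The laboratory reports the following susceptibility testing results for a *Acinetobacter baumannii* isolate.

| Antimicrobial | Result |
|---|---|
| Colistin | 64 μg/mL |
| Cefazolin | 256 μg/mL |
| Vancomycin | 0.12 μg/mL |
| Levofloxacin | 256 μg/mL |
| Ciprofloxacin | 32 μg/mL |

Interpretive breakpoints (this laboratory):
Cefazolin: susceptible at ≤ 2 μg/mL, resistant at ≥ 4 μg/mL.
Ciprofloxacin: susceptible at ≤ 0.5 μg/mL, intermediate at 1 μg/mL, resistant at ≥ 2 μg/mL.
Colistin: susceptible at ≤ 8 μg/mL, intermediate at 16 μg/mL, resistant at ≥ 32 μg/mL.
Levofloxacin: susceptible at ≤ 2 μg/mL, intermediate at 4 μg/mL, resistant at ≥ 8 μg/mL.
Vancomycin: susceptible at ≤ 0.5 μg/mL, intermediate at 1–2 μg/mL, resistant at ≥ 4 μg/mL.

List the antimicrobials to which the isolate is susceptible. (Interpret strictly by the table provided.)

vancomycin

Colistin: 64 μg/mL is ≥ 32 μg/mL — R
Cefazolin: 256 μg/mL is ≥ 4 μg/mL — resistant
Vancomycin 0.12 μg/mL: ≤ 0.5 μg/mL — S
Levofloxacin 256 μg/mL: ≥ 8 μg/mL ⇒ R
Ciprofloxacin: 32 μg/mL is ≥ 2 μg/mL — resistant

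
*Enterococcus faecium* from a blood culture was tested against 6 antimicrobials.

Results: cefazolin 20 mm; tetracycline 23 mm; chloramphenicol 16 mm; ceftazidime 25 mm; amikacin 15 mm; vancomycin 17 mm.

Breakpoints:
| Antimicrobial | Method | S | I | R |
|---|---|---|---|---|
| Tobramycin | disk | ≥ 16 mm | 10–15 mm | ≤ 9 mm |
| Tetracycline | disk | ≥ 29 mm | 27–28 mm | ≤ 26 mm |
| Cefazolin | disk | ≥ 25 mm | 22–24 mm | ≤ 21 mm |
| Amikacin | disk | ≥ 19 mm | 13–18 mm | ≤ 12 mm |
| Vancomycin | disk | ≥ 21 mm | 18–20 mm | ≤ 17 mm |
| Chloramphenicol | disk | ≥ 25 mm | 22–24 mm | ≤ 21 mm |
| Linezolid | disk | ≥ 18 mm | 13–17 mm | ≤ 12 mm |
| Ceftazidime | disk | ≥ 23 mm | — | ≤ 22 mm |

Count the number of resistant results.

4

Cefazolin (20 mm) ≤ 21 mm → resistant
Tetracycline: 23 mm is ≤ 26 mm ⇒ resistant
Chloramphenicol 16 mm: ≤ 21 mm → R
Ceftazidime: 25 mm is ≥ 23 mm → S
Amikacin 15 mm: in 13–18 mm — I
Vancomycin 17 mm: ≤ 17 mm — resistant
Resistant: 4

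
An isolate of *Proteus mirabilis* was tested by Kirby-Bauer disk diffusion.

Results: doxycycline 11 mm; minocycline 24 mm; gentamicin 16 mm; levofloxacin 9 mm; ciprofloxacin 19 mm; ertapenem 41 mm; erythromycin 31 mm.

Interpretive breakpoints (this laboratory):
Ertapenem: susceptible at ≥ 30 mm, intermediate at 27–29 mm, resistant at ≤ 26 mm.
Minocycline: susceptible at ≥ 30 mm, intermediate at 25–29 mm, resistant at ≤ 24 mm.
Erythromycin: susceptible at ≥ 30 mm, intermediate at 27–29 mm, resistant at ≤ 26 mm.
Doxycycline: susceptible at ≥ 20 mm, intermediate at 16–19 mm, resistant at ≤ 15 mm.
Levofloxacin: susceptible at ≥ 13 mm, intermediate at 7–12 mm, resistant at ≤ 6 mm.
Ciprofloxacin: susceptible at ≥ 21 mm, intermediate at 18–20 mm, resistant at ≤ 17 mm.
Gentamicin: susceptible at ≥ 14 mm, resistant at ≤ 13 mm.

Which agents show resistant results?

Doxycycline (11 mm) ≤ 15 mm ⇒ resistant
Minocycline 24 mm: ≤ 24 mm — resistant
Gentamicin: 16 mm is ≥ 14 mm → Susceptible
Levofloxacin 9 mm: in 7–12 mm — I
Ciprofloxacin 19 mm: in 18–20 mm — I
Ertapenem (41 mm) ≥ 30 mm — Susceptible
Erythromycin: 31 mm is ≥ 30 mm — Susceptible

doxycycline, minocycline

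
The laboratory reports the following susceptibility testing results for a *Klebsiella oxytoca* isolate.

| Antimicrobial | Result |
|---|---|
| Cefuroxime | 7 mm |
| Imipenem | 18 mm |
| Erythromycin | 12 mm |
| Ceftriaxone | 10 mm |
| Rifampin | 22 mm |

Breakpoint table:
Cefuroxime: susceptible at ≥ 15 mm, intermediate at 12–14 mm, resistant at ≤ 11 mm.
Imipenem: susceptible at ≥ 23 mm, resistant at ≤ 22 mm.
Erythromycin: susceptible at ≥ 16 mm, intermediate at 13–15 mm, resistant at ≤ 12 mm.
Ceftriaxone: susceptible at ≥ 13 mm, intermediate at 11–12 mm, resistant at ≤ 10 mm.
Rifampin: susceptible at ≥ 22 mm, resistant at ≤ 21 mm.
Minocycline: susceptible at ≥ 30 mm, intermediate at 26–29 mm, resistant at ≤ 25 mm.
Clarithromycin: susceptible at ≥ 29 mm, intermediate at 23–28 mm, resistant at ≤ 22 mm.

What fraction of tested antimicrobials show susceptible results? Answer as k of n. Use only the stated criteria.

Cefuroxime (7 mm) ≤ 11 mm — Resistant
Imipenem 18 mm: ≤ 22 mm ⇒ Resistant
Erythromycin (12 mm) ≤ 12 mm — Resistant
Ceftriaxone 10 mm: ≤ 10 mm — resistant
Rifampin 22 mm: ≥ 22 mm ⇒ Susceptible
Susceptible: 1/5

1 of 5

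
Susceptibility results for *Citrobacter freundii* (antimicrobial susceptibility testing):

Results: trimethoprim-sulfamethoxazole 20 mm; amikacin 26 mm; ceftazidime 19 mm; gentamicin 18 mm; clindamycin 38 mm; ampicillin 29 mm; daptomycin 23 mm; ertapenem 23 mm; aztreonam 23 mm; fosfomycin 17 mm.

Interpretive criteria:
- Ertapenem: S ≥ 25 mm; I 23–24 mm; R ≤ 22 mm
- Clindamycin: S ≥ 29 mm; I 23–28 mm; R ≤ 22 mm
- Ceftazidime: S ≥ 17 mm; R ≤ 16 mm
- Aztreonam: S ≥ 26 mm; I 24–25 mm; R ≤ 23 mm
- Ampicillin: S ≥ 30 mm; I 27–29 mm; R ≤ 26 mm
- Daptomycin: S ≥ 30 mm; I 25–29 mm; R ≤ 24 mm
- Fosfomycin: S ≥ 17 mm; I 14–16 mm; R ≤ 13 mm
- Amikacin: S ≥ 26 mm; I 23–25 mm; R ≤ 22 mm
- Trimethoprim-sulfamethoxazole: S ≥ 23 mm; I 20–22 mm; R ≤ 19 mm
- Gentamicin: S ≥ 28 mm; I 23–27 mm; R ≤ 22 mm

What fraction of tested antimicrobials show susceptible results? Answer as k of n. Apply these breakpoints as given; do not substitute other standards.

Trimethoprim-sulfamethoxazole: 20 mm is in 20–22 mm → intermediate
Amikacin: 26 mm is ≥ 26 mm — Susceptible
Ceftazidime (19 mm) ≥ 17 mm — Susceptible
Gentamicin (18 mm) ≤ 22 mm ⇒ resistant
Clindamycin: 38 mm is ≥ 29 mm → S
Ampicillin 29 mm: in 27–29 mm — Intermediate
Daptomycin: 23 mm is ≤ 24 mm — R
Ertapenem (23 mm) in 23–24 mm — intermediate
Aztreonam 23 mm: ≤ 23 mm ⇒ Resistant
Fosfomycin 17 mm: ≥ 17 mm — susceptible
Susceptible: 4/10

4 of 10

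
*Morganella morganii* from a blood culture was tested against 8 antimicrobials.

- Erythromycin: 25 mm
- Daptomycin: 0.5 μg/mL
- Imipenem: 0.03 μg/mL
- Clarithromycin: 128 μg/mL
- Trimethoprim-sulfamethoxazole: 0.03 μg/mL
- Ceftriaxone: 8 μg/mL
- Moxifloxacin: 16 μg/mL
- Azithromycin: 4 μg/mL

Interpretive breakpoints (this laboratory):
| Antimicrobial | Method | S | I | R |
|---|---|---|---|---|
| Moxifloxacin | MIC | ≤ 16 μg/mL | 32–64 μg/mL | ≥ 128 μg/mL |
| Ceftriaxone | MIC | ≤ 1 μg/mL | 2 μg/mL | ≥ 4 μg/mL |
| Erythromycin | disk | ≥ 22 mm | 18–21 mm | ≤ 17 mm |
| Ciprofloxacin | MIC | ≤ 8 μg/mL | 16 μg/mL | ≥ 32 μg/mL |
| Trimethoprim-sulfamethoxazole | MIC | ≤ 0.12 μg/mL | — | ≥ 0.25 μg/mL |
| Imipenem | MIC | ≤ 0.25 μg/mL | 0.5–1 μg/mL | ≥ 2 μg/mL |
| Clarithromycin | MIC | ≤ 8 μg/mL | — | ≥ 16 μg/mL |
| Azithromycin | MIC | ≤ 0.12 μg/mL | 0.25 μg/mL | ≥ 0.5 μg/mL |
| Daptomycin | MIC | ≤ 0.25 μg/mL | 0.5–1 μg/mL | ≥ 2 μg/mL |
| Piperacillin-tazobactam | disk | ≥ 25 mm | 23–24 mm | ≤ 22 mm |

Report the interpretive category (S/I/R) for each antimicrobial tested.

S, I, S, R, S, R, S, R

Erythromycin (25 mm) ≥ 22 mm → S
Daptomycin: 0.5 μg/mL is in 0.5–1 μg/mL — Intermediate
Imipenem 0.03 μg/mL: ≤ 0.25 μg/mL → S
Clarithromycin 128 μg/mL: ≥ 16 μg/mL → resistant
Trimethoprim-sulfamethoxazole 0.03 μg/mL: ≤ 0.12 μg/mL → Susceptible
Ceftriaxone: 8 μg/mL is ≥ 4 μg/mL → R
Moxifloxacin (16 μg/mL) ≤ 16 μg/mL — Susceptible
Azithromycin: 4 μg/mL is ≥ 0.5 μg/mL → R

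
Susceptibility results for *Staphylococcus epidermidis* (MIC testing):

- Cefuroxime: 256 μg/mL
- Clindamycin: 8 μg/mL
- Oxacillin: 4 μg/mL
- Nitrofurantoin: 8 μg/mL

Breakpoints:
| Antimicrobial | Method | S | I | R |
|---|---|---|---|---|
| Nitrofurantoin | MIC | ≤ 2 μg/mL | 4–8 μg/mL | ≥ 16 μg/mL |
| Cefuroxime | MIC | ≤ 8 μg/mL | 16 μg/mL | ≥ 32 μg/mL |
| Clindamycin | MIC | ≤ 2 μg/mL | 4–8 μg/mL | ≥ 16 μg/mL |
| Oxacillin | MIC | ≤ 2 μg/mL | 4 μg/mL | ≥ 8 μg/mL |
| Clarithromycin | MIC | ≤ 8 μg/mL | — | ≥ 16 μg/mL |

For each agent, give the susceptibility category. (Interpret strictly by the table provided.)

Cefuroxime: 256 μg/mL is ≥ 32 μg/mL → R
Clindamycin 8 μg/mL: in 4–8 μg/mL → intermediate
Oxacillin 4 μg/mL: = 4 μg/mL — Intermediate
Nitrofurantoin 8 μg/mL: in 4–8 μg/mL → I

R, I, I, I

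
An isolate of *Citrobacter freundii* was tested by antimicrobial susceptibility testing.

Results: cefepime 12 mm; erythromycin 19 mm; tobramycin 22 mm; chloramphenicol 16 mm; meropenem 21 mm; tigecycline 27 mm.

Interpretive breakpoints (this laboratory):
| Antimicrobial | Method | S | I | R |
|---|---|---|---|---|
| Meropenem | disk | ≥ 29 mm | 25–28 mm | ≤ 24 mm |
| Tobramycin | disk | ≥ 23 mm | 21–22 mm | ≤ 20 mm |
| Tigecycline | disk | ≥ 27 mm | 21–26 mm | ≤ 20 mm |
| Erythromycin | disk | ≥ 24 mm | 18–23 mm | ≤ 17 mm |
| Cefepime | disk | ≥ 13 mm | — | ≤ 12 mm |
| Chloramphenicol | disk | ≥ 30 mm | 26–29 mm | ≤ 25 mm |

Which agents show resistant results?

cefepime, chloramphenicol, meropenem

Cefepime: 12 mm is ≤ 12 mm ⇒ R
Erythromycin 19 mm: in 18–23 mm ⇒ Intermediate
Tobramycin (22 mm) in 21–22 mm → Intermediate
Chloramphenicol (16 mm) ≤ 25 mm → Resistant
Meropenem 21 mm: ≤ 24 mm → R
Tigecycline 27 mm: ≥ 27 mm → Susceptible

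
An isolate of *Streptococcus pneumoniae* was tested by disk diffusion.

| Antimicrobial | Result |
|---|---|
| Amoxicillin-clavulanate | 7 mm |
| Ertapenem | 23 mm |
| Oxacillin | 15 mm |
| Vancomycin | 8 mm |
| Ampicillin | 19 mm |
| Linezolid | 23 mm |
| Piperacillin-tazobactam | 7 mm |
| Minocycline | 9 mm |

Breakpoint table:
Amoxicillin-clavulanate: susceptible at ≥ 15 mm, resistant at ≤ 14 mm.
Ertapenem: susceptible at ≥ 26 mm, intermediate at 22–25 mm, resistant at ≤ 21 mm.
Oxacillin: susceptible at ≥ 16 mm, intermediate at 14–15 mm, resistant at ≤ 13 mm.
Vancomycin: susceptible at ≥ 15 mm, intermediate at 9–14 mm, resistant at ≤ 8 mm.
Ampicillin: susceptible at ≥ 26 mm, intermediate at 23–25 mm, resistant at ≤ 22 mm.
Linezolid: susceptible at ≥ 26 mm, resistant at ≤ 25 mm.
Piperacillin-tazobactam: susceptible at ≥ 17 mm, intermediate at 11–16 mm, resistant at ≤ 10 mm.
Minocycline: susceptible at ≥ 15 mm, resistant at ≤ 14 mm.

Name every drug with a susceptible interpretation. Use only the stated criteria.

none

Amoxicillin-clavulanate: 7 mm is ≤ 14 mm → Resistant
Ertapenem: 23 mm is in 22–25 mm — Intermediate
Oxacillin 15 mm: in 14–15 mm → intermediate
Vancomycin 8 mm: ≤ 8 mm — resistant
Ampicillin (19 mm) ≤ 22 mm → Resistant
Linezolid: 23 mm is ≤ 25 mm → R
Piperacillin-tazobactam: 7 mm is ≤ 10 mm ⇒ resistant
Minocycline (9 mm) ≤ 14 mm → Resistant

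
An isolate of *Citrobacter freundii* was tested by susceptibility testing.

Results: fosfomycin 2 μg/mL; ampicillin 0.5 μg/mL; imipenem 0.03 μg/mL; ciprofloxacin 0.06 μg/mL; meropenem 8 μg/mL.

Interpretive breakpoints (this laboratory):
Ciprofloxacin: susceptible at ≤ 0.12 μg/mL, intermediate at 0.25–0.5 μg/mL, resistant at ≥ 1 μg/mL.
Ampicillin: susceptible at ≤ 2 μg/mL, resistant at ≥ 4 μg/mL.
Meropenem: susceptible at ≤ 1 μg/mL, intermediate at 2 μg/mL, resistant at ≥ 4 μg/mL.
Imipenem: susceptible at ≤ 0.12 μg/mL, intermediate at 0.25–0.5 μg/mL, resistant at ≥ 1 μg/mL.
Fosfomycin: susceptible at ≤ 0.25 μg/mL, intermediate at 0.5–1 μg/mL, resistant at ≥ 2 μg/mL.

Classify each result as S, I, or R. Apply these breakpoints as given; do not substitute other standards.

R, S, S, S, R

Fosfomycin (2 μg/mL) ≥ 2 μg/mL ⇒ Resistant
Ampicillin 0.5 μg/mL: ≤ 2 μg/mL → Susceptible
Imipenem (0.03 μg/mL) ≤ 0.12 μg/mL → susceptible
Ciprofloxacin (0.06 μg/mL) ≤ 0.12 μg/mL — Susceptible
Meropenem 8 μg/mL: ≥ 4 μg/mL ⇒ Resistant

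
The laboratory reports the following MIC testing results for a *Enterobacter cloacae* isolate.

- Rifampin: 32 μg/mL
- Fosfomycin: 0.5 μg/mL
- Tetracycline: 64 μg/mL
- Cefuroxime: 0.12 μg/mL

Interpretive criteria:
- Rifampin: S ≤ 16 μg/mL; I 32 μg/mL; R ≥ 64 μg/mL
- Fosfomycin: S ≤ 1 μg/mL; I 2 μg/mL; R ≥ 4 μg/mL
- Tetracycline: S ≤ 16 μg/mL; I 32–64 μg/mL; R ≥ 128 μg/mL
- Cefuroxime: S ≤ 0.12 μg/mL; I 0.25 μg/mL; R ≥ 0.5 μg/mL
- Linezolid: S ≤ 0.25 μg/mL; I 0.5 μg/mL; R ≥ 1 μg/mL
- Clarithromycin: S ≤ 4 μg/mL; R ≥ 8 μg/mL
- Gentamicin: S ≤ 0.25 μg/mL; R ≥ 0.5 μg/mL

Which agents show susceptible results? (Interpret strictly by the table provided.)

Rifampin (32 μg/mL) = 32 μg/mL ⇒ Intermediate
Fosfomycin: 0.5 μg/mL is ≤ 1 μg/mL ⇒ S
Tetracycline (64 μg/mL) in 32–64 μg/mL → intermediate
Cefuroxime: 0.12 μg/mL is ≤ 0.12 μg/mL ⇒ Susceptible

fosfomycin, cefuroxime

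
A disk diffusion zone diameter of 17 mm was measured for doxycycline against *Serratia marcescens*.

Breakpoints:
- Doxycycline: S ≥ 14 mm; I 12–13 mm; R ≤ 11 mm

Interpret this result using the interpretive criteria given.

Doxycycline 17 mm: ≥ 14 mm ⇒ Susceptible

S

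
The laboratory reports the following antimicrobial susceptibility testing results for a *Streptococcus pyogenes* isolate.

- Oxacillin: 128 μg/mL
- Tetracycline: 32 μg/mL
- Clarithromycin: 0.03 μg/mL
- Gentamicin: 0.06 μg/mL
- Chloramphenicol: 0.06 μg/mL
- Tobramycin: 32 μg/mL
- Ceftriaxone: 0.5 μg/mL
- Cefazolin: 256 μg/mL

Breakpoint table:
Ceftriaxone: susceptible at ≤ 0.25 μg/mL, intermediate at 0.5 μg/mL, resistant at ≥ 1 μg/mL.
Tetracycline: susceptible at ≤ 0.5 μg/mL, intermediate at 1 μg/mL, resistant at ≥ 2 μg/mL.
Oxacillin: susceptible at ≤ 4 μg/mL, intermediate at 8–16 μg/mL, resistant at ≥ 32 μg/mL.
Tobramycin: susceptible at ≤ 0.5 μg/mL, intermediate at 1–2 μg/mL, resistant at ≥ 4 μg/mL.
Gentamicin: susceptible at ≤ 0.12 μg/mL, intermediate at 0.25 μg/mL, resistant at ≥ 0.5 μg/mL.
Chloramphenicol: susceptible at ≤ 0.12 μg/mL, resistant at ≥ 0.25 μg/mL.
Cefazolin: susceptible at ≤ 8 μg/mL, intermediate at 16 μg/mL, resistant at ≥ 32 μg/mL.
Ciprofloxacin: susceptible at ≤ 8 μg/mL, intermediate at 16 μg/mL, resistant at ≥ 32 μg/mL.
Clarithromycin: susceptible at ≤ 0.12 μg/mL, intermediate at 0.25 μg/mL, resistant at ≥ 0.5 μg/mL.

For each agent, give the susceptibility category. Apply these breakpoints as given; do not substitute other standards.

R, R, S, S, S, R, I, R

Oxacillin (128 μg/mL) ≥ 32 μg/mL ⇒ Resistant
Tetracycline (32 μg/mL) ≥ 2 μg/mL ⇒ resistant
Clarithromycin: 0.03 μg/mL is ≤ 0.12 μg/mL → Susceptible
Gentamicin 0.06 μg/mL: ≤ 0.12 μg/mL — Susceptible
Chloramphenicol 0.06 μg/mL: ≤ 0.12 μg/mL → Susceptible
Tobramycin: 32 μg/mL is ≥ 4 μg/mL ⇒ Resistant
Ceftriaxone (0.5 μg/mL) = 0.5 μg/mL — Intermediate
Cefazolin 256 μg/mL: ≥ 32 μg/mL → R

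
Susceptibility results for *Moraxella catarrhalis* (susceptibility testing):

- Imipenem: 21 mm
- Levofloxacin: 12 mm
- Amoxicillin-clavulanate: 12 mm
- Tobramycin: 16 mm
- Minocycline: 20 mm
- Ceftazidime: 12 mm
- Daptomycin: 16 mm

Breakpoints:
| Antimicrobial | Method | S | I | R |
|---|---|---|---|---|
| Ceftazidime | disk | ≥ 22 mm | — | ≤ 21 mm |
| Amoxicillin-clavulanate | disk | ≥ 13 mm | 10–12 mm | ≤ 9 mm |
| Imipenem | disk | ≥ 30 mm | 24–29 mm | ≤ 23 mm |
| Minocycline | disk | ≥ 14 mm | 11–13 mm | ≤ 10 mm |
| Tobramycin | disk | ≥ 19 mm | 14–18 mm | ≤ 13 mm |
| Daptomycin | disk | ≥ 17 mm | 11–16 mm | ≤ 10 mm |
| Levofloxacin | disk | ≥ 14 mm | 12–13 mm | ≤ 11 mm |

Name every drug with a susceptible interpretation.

minocycline

Imipenem 21 mm: ≤ 23 mm — R
Levofloxacin: 12 mm is in 12–13 mm → Intermediate
Amoxicillin-clavulanate 12 mm: in 10–12 mm — I
Tobramycin: 16 mm is in 14–18 mm ⇒ I
Minocycline 20 mm: ≥ 14 mm ⇒ S
Ceftazidime (12 mm) ≤ 21 mm ⇒ R
Daptomycin 16 mm: in 11–16 mm — Intermediate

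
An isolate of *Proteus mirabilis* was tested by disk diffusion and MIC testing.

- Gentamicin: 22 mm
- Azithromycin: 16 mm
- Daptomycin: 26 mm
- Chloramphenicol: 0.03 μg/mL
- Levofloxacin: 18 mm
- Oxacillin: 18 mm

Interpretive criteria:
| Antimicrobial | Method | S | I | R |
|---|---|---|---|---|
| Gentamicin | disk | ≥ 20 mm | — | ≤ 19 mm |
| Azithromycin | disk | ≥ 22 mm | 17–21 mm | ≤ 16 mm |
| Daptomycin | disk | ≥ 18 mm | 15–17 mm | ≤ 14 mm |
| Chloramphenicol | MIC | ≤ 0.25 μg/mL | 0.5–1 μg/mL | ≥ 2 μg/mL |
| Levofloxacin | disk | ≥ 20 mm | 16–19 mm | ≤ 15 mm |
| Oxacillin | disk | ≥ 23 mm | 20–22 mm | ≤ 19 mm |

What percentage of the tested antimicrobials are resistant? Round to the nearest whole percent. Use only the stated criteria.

Gentamicin 22 mm: ≥ 20 mm → Susceptible
Azithromycin (16 mm) ≤ 16 mm — resistant
Daptomycin: 26 mm is ≥ 18 mm ⇒ susceptible
Chloramphenicol (0.03 μg/mL) ≤ 0.25 μg/mL — Susceptible
Levofloxacin: 18 mm is in 16–19 mm → Intermediate
Oxacillin: 18 mm is ≤ 19 mm — Resistant
Resistant: 2/6

33%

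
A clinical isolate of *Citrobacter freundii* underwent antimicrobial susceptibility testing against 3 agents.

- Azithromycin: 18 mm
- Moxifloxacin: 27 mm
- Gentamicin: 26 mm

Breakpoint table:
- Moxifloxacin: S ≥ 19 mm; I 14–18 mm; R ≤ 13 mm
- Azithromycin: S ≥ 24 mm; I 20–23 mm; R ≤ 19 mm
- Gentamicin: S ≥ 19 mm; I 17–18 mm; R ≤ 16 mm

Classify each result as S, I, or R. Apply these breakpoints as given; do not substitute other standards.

R, S, S

Azithromycin 18 mm: ≤ 19 mm → resistant
Moxifloxacin (27 mm) ≥ 19 mm — Susceptible
Gentamicin (26 mm) ≥ 19 mm → susceptible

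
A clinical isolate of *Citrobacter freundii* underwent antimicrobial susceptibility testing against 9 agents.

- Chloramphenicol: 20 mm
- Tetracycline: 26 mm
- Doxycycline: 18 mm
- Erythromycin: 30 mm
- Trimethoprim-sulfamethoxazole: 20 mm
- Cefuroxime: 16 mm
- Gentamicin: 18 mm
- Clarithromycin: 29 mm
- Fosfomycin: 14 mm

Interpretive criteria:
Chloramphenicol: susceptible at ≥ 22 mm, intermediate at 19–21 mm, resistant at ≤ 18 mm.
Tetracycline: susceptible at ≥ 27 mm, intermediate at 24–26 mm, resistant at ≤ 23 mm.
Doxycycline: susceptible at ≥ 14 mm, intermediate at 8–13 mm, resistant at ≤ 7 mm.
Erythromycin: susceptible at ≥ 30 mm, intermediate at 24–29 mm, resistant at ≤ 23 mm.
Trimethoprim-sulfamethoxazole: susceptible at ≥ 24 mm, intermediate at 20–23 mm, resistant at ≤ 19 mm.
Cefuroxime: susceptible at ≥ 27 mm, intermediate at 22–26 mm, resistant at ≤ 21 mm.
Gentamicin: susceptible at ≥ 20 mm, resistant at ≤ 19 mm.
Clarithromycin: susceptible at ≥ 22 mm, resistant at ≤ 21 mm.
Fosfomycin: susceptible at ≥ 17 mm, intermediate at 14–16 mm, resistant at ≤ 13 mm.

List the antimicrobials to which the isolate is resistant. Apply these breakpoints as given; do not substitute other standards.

Chloramphenicol: 20 mm is in 19–21 mm → I
Tetracycline (26 mm) in 24–26 mm ⇒ intermediate
Doxycycline: 18 mm is ≥ 14 mm → susceptible
Erythromycin 30 mm: ≥ 30 mm → S
Trimethoprim-sulfamethoxazole 20 mm: in 20–23 mm ⇒ Intermediate
Cefuroxime (16 mm) ≤ 21 mm → Resistant
Gentamicin (18 mm) ≤ 19 mm ⇒ resistant
Clarithromycin: 29 mm is ≥ 22 mm → S
Fosfomycin (14 mm) in 14–16 mm → Intermediate

cefuroxime, gentamicin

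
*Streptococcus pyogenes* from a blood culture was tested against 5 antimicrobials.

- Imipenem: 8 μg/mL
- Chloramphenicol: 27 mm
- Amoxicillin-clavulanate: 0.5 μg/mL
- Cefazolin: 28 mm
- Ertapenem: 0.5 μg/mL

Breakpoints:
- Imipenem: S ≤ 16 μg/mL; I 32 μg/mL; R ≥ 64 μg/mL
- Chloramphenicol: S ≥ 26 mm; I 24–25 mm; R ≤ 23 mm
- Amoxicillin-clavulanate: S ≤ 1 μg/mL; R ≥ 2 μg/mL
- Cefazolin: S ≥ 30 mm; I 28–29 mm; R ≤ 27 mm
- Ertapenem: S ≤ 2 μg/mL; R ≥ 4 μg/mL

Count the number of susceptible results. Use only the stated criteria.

4

Imipenem 8 μg/mL: ≤ 16 μg/mL ⇒ susceptible
Chloramphenicol: 27 mm is ≥ 26 mm ⇒ Susceptible
Amoxicillin-clavulanate: 0.5 μg/mL is ≤ 1 μg/mL → Susceptible
Cefazolin 28 mm: in 28–29 mm ⇒ Intermediate
Ertapenem (0.5 μg/mL) ≤ 2 μg/mL — Susceptible
Susceptible: 4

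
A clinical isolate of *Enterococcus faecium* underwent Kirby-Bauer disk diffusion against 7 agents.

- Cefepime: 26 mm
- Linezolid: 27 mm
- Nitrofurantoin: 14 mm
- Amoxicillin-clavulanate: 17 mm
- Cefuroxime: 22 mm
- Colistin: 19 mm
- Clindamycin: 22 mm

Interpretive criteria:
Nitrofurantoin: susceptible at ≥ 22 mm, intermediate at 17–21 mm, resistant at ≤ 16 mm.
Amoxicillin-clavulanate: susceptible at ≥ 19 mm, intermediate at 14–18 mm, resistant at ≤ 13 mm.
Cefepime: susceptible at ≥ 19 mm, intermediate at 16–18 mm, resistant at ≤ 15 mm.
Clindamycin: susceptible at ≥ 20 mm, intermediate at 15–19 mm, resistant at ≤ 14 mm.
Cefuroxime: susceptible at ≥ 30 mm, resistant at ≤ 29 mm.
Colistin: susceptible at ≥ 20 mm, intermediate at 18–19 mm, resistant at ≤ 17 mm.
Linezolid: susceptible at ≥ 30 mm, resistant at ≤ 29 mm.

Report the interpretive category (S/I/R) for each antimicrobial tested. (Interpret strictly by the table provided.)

S, R, R, I, R, I, S

Cefepime 26 mm: ≥ 19 mm ⇒ Susceptible
Linezolid 27 mm: ≤ 29 mm → R
Nitrofurantoin 14 mm: ≤ 16 mm → Resistant
Amoxicillin-clavulanate 17 mm: in 14–18 mm → Intermediate
Cefuroxime: 22 mm is ≤ 29 mm — R
Colistin: 19 mm is in 18–19 mm — I
Clindamycin 22 mm: ≥ 20 mm — susceptible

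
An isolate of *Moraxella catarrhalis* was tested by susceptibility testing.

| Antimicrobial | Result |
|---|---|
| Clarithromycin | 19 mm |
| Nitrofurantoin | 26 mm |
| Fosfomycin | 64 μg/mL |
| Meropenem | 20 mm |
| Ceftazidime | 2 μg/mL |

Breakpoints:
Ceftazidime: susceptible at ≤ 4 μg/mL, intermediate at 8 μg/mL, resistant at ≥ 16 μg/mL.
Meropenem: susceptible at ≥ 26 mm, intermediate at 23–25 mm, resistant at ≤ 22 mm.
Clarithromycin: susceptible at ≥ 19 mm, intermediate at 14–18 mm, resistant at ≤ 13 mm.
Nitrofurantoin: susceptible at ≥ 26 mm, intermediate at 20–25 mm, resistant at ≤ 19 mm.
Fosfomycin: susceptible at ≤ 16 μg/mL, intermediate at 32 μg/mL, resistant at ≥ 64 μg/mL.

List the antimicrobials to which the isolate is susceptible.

clarithromycin, nitrofurantoin, ceftazidime

Clarithromycin: 19 mm is ≥ 19 mm — S
Nitrofurantoin: 26 mm is ≥ 26 mm → Susceptible
Fosfomycin: 64 μg/mL is ≥ 64 μg/mL — Resistant
Meropenem: 20 mm is ≤ 22 mm — Resistant
Ceftazidime: 2 μg/mL is ≤ 4 μg/mL ⇒ susceptible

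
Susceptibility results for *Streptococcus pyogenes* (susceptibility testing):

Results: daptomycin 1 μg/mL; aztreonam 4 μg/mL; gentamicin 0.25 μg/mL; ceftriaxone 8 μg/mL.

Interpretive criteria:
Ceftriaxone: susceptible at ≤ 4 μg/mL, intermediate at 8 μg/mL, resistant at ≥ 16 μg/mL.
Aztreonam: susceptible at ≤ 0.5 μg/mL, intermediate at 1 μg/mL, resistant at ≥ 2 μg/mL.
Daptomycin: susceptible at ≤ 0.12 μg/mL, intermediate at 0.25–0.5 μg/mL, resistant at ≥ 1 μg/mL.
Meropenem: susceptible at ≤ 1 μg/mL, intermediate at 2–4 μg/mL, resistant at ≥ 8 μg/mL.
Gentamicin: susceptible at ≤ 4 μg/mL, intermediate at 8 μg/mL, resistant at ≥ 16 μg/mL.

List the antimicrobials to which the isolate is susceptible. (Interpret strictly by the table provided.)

gentamicin

Daptomycin (1 μg/mL) ≥ 1 μg/mL → Resistant
Aztreonam: 4 μg/mL is ≥ 2 μg/mL → Resistant
Gentamicin: 0.25 μg/mL is ≤ 4 μg/mL ⇒ Susceptible
Ceftriaxone: 8 μg/mL is = 8 μg/mL ⇒ I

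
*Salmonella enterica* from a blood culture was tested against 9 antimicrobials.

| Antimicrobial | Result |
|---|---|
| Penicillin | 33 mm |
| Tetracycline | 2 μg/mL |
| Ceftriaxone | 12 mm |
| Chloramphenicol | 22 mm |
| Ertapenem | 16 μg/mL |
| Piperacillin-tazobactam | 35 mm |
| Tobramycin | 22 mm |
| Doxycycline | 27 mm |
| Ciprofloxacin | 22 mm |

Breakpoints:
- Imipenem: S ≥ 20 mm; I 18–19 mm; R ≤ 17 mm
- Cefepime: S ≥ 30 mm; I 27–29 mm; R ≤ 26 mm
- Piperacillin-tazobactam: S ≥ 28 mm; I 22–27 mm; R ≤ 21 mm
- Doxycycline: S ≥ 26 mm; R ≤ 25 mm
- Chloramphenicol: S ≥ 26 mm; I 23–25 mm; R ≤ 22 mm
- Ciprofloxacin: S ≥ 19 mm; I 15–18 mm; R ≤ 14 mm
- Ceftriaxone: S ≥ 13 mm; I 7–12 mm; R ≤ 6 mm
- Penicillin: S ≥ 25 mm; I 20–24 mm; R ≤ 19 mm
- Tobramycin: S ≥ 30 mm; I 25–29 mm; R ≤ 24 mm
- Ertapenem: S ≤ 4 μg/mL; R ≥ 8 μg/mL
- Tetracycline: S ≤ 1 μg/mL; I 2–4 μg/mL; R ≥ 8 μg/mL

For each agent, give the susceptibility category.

Penicillin 33 mm: ≥ 25 mm → susceptible
Tetracycline 2 μg/mL: in 2–4 μg/mL ⇒ intermediate
Ceftriaxone: 12 mm is in 7–12 mm — Intermediate
Chloramphenicol: 22 mm is ≤ 22 mm — R
Ertapenem (16 μg/mL) ≥ 8 μg/mL — resistant
Piperacillin-tazobactam 35 mm: ≥ 28 mm ⇒ Susceptible
Tobramycin (22 mm) ≤ 24 mm → Resistant
Doxycycline (27 mm) ≥ 26 mm — susceptible
Ciprofloxacin (22 mm) ≥ 19 mm → S

S, I, I, R, R, S, R, S, S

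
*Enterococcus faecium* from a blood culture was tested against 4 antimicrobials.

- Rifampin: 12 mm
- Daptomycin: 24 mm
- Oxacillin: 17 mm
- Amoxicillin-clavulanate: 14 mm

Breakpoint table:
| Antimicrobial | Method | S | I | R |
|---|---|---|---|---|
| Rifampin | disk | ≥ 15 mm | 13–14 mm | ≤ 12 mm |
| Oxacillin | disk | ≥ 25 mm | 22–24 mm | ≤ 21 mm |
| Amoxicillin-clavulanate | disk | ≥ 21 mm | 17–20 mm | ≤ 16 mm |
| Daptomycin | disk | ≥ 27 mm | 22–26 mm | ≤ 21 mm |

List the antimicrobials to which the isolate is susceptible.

Rifampin (12 mm) ≤ 12 mm ⇒ Resistant
Daptomycin (24 mm) in 22–26 mm ⇒ intermediate
Oxacillin (17 mm) ≤ 21 mm → R
Amoxicillin-clavulanate (14 mm) ≤ 16 mm → resistant

none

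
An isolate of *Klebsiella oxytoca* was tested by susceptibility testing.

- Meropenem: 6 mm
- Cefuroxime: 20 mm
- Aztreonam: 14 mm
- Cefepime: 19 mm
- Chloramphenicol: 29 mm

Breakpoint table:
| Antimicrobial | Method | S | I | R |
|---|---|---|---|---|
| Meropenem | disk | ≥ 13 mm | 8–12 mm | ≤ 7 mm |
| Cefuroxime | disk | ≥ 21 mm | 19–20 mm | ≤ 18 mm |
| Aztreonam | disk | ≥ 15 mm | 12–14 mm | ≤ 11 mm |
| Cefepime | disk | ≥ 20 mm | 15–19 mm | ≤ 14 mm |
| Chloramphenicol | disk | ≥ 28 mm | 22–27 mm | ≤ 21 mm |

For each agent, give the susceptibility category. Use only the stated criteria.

Meropenem 6 mm: ≤ 7 mm — resistant
Cefuroxime: 20 mm is in 19–20 mm ⇒ intermediate
Aztreonam 14 mm: in 12–14 mm — Intermediate
Cefepime (19 mm) in 15–19 mm ⇒ I
Chloramphenicol 29 mm: ≥ 28 mm — Susceptible

R, I, I, I, S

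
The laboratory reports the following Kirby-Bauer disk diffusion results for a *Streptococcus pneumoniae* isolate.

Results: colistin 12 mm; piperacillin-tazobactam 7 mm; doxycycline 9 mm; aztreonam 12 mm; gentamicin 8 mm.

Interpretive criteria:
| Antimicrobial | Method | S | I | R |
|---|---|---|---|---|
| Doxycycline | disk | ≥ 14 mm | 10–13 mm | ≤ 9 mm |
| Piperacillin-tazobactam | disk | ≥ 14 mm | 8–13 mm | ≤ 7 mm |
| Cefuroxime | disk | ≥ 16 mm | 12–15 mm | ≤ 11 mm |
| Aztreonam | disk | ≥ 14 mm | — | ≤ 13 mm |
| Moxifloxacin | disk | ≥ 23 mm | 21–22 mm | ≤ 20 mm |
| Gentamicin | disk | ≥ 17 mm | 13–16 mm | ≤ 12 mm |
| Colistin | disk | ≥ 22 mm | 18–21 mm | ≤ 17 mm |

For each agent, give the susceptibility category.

Colistin (12 mm) ≤ 17 mm — resistant
Piperacillin-tazobactam: 7 mm is ≤ 7 mm — R
Doxycycline (9 mm) ≤ 9 mm → Resistant
Aztreonam: 12 mm is ≤ 13 mm — Resistant
Gentamicin (8 mm) ≤ 12 mm — R

R, R, R, R, R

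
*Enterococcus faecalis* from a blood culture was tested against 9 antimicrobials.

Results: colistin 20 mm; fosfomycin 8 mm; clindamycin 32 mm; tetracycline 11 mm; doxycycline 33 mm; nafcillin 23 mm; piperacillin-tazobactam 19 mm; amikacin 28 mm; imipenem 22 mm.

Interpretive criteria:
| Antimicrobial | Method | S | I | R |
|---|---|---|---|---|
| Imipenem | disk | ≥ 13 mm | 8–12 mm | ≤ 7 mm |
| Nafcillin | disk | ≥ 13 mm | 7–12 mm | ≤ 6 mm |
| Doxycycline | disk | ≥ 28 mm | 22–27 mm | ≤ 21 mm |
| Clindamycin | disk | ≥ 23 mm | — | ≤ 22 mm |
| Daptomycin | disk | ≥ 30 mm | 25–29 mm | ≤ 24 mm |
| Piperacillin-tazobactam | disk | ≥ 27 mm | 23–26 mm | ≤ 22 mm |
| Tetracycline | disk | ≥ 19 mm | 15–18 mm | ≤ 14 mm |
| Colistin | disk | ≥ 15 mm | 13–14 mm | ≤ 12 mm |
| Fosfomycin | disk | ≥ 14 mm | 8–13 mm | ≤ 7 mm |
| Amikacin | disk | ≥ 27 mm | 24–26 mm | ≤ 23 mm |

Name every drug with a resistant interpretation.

Colistin (20 mm) ≥ 15 mm → S
Fosfomycin: 8 mm is in 8–13 mm ⇒ I
Clindamycin (32 mm) ≥ 23 mm ⇒ S
Tetracycline (11 mm) ≤ 14 mm ⇒ resistant
Doxycycline 33 mm: ≥ 28 mm → Susceptible
Nafcillin 23 mm: ≥ 13 mm → Susceptible
Piperacillin-tazobactam: 19 mm is ≤ 22 mm → Resistant
Amikacin 28 mm: ≥ 27 mm — susceptible
Imipenem (22 mm) ≥ 13 mm — S

tetracycline, piperacillin-tazobactam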